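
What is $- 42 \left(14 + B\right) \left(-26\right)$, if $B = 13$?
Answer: $29484$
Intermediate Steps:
$- 42 \left(14 + B\right) \left(-26\right) = - 42 \left(14 + 13\right) \left(-26\right) = \left(-42\right) 27 \left(-26\right) = \left(-1134\right) \left(-26\right) = 29484$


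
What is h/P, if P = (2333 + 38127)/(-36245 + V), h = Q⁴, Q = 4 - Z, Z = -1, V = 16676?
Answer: -2446125/8092 ≈ -302.29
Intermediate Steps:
Q = 5 (Q = 4 - 1*(-1) = 4 + 1 = 5)
h = 625 (h = 5⁴ = 625)
P = -40460/19569 (P = (2333 + 38127)/(-36245 + 16676) = 40460/(-19569) = 40460*(-1/19569) = -40460/19569 ≈ -2.0676)
h/P = 625/(-40460/19569) = 625*(-19569/40460) = -2446125/8092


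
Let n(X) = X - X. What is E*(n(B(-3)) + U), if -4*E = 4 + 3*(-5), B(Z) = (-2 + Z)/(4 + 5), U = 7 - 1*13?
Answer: -33/2 ≈ -16.500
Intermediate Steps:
U = -6 (U = 7 - 13 = -6)
B(Z) = -2/9 + Z/9 (B(Z) = (-2 + Z)/9 = (-2 + Z)*(⅑) = -2/9 + Z/9)
n(X) = 0
E = 11/4 (E = -(4 + 3*(-5))/4 = -(4 - 15)/4 = -¼*(-11) = 11/4 ≈ 2.7500)
E*(n(B(-3)) + U) = 11*(0 - 6)/4 = (11/4)*(-6) = -33/2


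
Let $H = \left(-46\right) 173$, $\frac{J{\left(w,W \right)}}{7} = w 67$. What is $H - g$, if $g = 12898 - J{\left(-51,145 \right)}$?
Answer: $-44775$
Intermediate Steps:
$J{\left(w,W \right)} = 469 w$ ($J{\left(w,W \right)} = 7 w 67 = 7 \cdot 67 w = 469 w$)
$H = -7958$
$g = 36817$ ($g = 12898 - 469 \left(-51\right) = 12898 - -23919 = 12898 + 23919 = 36817$)
$H - g = -7958 - 36817 = -44775$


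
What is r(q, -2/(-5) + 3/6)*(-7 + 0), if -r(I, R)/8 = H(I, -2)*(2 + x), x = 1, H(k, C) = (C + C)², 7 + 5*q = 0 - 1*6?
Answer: 2688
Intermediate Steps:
q = -13/5 (q = -7/5 + (0 - 1*6)/5 = -7/5 + (0 - 6)/5 = -7/5 + (⅕)*(-6) = -7/5 - 6/5 = -13/5 ≈ -2.6000)
H(k, C) = 4*C² (H(k, C) = (2*C)² = 4*C²)
r(I, R) = -384 (r(I, R) = -8*4*(-2)²*(2 + 1) = -8*4*4*3 = -128*3 = -8*48 = -384)
r(q, -2/(-5) + 3/6)*(-7 + 0) = -384*(-7 + 0) = -384*(-7) = 2688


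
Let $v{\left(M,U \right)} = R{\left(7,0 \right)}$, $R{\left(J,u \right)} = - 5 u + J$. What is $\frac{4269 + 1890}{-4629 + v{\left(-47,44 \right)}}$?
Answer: $- \frac{6159}{4622} \approx -1.3325$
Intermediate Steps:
$R{\left(J,u \right)} = J - 5 u$
$v{\left(M,U \right)} = 7$ ($v{\left(M,U \right)} = 7 - 0 = 7 + 0 = 7$)
$\frac{4269 + 1890}{-4629 + v{\left(-47,44 \right)}} = \frac{4269 + 1890}{-4629 + 7} = \frac{6159}{-4622} = 6159 \left(- \frac{1}{4622}\right) = - \frac{6159}{4622}$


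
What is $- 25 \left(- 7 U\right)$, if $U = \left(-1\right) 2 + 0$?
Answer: $-350$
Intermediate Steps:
$U = -2$ ($U = -2 + 0 = -2$)
$- 25 \left(- 7 U\right) = - 25 \left(\left(-7\right) \left(-2\right)\right) = \left(-25\right) 14 = -350$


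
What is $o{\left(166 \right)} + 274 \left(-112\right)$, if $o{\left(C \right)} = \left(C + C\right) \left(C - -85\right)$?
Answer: $52644$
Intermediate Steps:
$o{\left(C \right)} = 2 C \left(85 + C\right)$ ($o{\left(C \right)} = 2 C \left(C + \left(-17 + 102\right)\right) = 2 C \left(C + 85\right) = 2 C \left(85 + C\right)$)
$o{\left(166 \right)} + 274 \left(-112\right) = 2 \cdot 166 \left(85 + 166\right) + 274 \left(-112\right) = 2 \cdot 166 \cdot 251 - 30688 = 83332 - 30688 = 52644$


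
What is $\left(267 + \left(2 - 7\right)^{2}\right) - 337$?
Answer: $-45$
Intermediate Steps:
$\left(267 + \left(2 - 7\right)^{2}\right) - 337 = \left(267 + \left(-5\right)^{2}\right) - 337 = \left(267 + 25\right) - 337 = 292 - 337 = -45$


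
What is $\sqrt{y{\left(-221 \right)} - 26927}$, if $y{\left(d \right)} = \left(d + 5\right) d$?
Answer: $\sqrt{20809} \approx 144.25$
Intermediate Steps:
$y{\left(d \right)} = d \left(5 + d\right)$ ($y{\left(d \right)} = \left(5 + d\right) d = d \left(5 + d\right)$)
$\sqrt{y{\left(-221 \right)} - 26927} = \sqrt{- 221 \left(5 - 221\right) - 26927} = \sqrt{\left(-221\right) \left(-216\right) - 26927} = \sqrt{47736 - 26927} = \sqrt{20809}$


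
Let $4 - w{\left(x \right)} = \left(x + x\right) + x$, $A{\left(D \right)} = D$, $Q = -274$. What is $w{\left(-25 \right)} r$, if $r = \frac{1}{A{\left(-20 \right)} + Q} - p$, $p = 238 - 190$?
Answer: $- \frac{1114927}{294} \approx -3792.3$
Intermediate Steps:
$w{\left(x \right)} = 4 - 3 x$ ($w{\left(x \right)} = 4 - \left(\left(x + x\right) + x\right) = 4 - \left(2 x + x\right) = 4 - 3 x$)
$p = 48$ ($p = 238 - 190 = 48$)
$r = - \frac{14113}{294}$ ($r = \frac{1}{-20 - 274} - 48 = \frac{1}{-294} - 48 = - \frac{1}{294} - 48 = - \frac{14113}{294} \approx -48.003$)
$w{\left(-25 \right)} r = \left(4 - -75\right) \left(- \frac{14113}{294}\right) = \left(4 + 75\right) \left(- \frac{14113}{294}\right) = 79 \left(- \frac{14113}{294}\right) = - \frac{1114927}{294}$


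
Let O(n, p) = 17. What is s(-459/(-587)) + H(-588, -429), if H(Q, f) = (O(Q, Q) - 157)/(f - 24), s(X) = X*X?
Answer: 143678153/156089757 ≈ 0.92048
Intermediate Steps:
s(X) = X**2
H(Q, f) = -140/(-24 + f) (H(Q, f) = (17 - 157)/(f - 24) = -140/(-24 + f))
s(-459/(-587)) + H(-588, -429) = (-459/(-587))**2 - 140/(-24 - 429) = (-459*(-1/587))**2 - 140/(-453) = (459/587)**2 - 140*(-1/453) = 210681/344569 + 140/453 = 143678153/156089757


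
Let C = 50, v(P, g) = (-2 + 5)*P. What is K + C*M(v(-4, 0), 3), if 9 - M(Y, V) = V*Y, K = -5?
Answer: 2245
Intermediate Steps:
v(P, g) = 3*P
M(Y, V) = 9 - V*Y
K + C*M(v(-4, 0), 3) = -5 + 50*(9 - 1*3*3*(-4)) = -5 + 50*(9 - 1*3*(-12)) = -5 + 50*(9 + 36) = -5 + 50*45 = -5 + 2250 = 2245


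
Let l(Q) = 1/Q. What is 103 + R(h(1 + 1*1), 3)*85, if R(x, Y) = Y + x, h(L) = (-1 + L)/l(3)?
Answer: 613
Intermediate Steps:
l(Q) = 1/Q
h(L) = -3 + 3*L (h(L) = (-1 + L)/(1/3) = (-1 + L)*3 = -3 + 3*L)
103 + R(h(1 + 1*1), 3)*85 = 103 + (3 + (-3 + 3*(1 + 1*1)))*85 = 103 + (3 + (-3 + 3*(1 + 1)))*85 = 103 + (3 + (-3 + 3*2))*85 = 103 + (3 + (-3 + 6))*85 = 103 + (3 + 3)*85 = 103 + 6*85 = 103 + 510 = 613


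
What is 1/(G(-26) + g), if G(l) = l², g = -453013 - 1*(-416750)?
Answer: -1/35587 ≈ -2.8100e-5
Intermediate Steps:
g = -36263 (g = -453013 + 416750 = -36263)
1/(G(-26) + g) = 1/((-26)² - 36263) = 1/(676 - 36263) = 1/(-35587) = -1/35587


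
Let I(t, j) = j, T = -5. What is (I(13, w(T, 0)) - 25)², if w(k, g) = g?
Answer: 625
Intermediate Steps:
(I(13, w(T, 0)) - 25)² = (0 - 25)² = (-25)² = 625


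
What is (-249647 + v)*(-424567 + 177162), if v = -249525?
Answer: 123497648660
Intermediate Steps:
(-249647 + v)*(-424567 + 177162) = (-249647 - 249525)*(-424567 + 177162) = -499172*(-247405) = 123497648660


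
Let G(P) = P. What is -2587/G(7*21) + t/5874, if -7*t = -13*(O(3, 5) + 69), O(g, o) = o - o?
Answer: -5059067/287826 ≈ -17.577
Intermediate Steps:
O(g, o) = 0
t = 897/7 (t = -(-13)*(0 + 69)/7 = -(-13)*69/7 = -⅐*(-897) = 897/7 ≈ 128.14)
-2587/G(7*21) + t/5874 = -2587/(7*21) + (897/7)/5874 = -2587/147 + (897/7)*(1/5874) = -2587*1/147 + 299/13706 = -2587/147 + 299/13706 = -5059067/287826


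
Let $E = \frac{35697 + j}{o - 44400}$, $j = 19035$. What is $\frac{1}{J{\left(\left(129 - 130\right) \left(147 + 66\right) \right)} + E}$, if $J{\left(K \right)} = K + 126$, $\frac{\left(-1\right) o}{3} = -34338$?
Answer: $- \frac{9769}{840781} \approx -0.011619$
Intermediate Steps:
$o = 103014$ ($o = \left(-3\right) \left(-34338\right) = 103014$)
$J{\left(K \right)} = 126 + K$
$E = \frac{9122}{9769}$ ($E = \frac{35697 + 19035}{103014 - 44400} = \frac{54732}{58614} = 54732 \cdot \frac{1}{58614} = \frac{9122}{9769} \approx 0.93377$)
$\frac{1}{J{\left(\left(129 - 130\right) \left(147 + 66\right) \right)} + E} = \frac{1}{\left(126 + \left(129 - 130\right) \left(147 + 66\right)\right) + \frac{9122}{9769}} = \frac{1}{\left(126 - 213\right) + \frac{9122}{9769}} = \frac{1}{-87 + \frac{9122}{9769}} = \frac{1}{- \frac{840781}{9769}} = - \frac{9769}{840781}$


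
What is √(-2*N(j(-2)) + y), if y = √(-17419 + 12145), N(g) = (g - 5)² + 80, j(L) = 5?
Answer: √(-160 + 3*I*√586) ≈ 2.8027 + 12.956*I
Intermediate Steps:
N(g) = 80 + (-5 + g)² (N(g) = (-5 + g)² + 80 = 80 + (-5 + g)²)
y = 3*I*√586 (y = √(-5274) = 3*I*√586 ≈ 72.622*I)
√(-2*N(j(-2)) + y) = √(-2*(80 + (-5 + 5)²) + 3*I*√586) = √(-2*(80 + 0²) + 3*I*√586) = √(-2*(80 + 0) + 3*I*√586) = √(-2*80 + 3*I*√586) = √(-160 + 3*I*√586)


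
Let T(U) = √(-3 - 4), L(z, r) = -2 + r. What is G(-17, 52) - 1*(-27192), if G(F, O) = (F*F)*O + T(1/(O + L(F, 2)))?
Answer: 42220 + I*√7 ≈ 42220.0 + 2.6458*I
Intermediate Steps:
T(U) = I*√7 (T(U) = √(-7) = I*√7)
G(F, O) = I*√7 + O*F² (G(F, O) = (F*F)*O + I*√7 = F²*O + I*√7 = O*F² + I*√7 = I*√7 + O*F²)
G(-17, 52) - 1*(-27192) = (I*√7 + 52*(-17)²) - 1*(-27192) = (I*√7 + 52*289) + 27192 = (I*√7 + 15028) + 27192 = (15028 + I*√7) + 27192 = 42220 + I*√7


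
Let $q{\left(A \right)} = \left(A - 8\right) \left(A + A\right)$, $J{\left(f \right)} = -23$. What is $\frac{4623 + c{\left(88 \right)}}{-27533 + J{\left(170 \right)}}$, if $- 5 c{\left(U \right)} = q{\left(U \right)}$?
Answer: $- \frac{1807}{27556} \approx -0.065576$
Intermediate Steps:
$q{\left(A \right)} = 2 A \left(-8 + A\right)$ ($q{\left(A \right)} = \left(-8 + A\right) 2 A = 2 A \left(-8 + A\right)$)
$c{\left(U \right)} = - \frac{2 U \left(-8 + U\right)}{5}$
$\frac{4623 + c{\left(88 \right)}}{-27533 + J{\left(170 \right)}} = \frac{4623 + \frac{2}{5} \cdot 88 \left(8 - 88\right)}{-27533 - 23} = \frac{4623 + \frac{2}{5} \cdot 88 \left(8 - 88\right)}{-27556} = \left(4623 + \frac{2}{5} \cdot 88 \left(-80\right)\right) \left(- \frac{1}{27556}\right) = \left(4623 - 2816\right) \left(- \frac{1}{27556}\right) = 1807 \left(- \frac{1}{27556}\right) = - \frac{1807}{27556}$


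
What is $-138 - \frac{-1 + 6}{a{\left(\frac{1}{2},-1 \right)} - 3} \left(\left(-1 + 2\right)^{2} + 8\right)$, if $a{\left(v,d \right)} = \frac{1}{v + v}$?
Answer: $- \frac{231}{2} \approx -115.5$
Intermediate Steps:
$a{\left(v,d \right)} = \frac{1}{2 v}$
$-138 - \frac{-1 + 6}{a{\left(\frac{1}{2},-1 \right)} - 3} \left(\left(-1 + 2\right)^{2} + 8\right) = -138 - \frac{-1 + 6}{\frac{1}{2 \cdot \frac{1}{2}} - 3} \left(\left(-1 + 2\right)^{2} + 8\right) = -138 - \frac{1}{\frac{\frac{1}{\frac{1}{2}}}{2} - 3} \cdot 5 \left(1^{2} + 8\right) = -138 - \frac{1}{\frac{1}{2} \cdot 2 - 3} \cdot 5 \left(1 + 8\right) = -138 - \frac{1}{1 - 3} \cdot 5 \cdot 9 = -138 - \frac{1}{-2} \cdot 5 \cdot 9 = -138 - \left(- \frac{1}{2}\right) 5 \cdot 9 = -138 - \left(- \frac{5}{2}\right) 9 = -138 - - \frac{45}{2} = -138 + \frac{45}{2} = - \frac{231}{2}$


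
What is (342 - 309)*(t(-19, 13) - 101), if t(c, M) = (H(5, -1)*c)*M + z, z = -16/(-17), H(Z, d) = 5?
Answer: -748968/17 ≈ -44057.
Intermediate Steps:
z = 16/17 (z = -16*(-1/17) = 16/17 ≈ 0.94118)
t(c, M) = 16/17 + 5*M*c (t(c, M) = (5*c)*M + 16/17 = 5*M*c + 16/17 = 16/17 + 5*M*c)
(342 - 309)*(t(-19, 13) - 101) = (342 - 309)*((16/17 + 5*13*(-19)) - 101) = 33*((16/17 - 1235) - 101) = 33*(-20979/17 - 101) = 33*(-22696/17) = -748968/17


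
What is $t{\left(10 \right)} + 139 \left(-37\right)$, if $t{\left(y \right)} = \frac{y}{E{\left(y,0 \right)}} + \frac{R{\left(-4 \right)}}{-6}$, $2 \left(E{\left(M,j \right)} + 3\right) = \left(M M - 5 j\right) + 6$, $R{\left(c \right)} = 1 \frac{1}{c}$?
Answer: $- \frac{617131}{120} \approx -5142.8$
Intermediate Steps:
$R{\left(c \right)} = \frac{1}{c}$
$E{\left(M,j \right)} = \frac{M^{2}}{2} - \frac{5 j}{2}$ ($E{\left(M,j \right)} = -3 + \frac{\left(M M - 5 j\right) + 6}{2} = -3 + \frac{\left(M^{2} - 5 j\right) + 6}{2} = -3 + \frac{6 + M^{2} - 5 j}{2} = -3 + \left(3 + \frac{M^{2}}{2} - \frac{5 j}{2}\right) = \frac{M^{2}}{2} - \frac{5 j}{2}$)
$t{\left(y \right)} = \frac{1}{24} + \frac{2}{y}$ ($t{\left(y \right)} = \frac{y}{\frac{y^{2}}{2} - 0} + \frac{1}{\left(-4\right) \left(-6\right)} = \frac{y}{\frac{y^{2}}{2} + 0} - - \frac{1}{24} = \frac{y}{\frac{1}{2} y^{2}} + \frac{1}{24} = y \frac{2}{y^{2}} + \frac{1}{24} = \frac{2}{y} + \frac{1}{24} = \frac{1}{24} + \frac{2}{y}$)
$t{\left(10 \right)} + 139 \left(-37\right) = \frac{48 + 10}{24 \cdot 10} + 139 \left(-37\right) = \frac{1}{24} \cdot \frac{1}{10} \cdot 58 - 5143 = \frac{29}{120} - 5143 = - \frac{617131}{120}$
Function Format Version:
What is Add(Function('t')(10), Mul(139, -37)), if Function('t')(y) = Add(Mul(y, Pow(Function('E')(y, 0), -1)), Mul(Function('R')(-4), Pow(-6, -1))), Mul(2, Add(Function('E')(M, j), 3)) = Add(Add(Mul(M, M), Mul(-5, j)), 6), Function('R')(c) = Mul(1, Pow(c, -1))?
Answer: Rational(-617131, 120) ≈ -5142.8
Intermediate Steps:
Function('R')(c) = Pow(c, -1)
Function('E')(M, j) = Add(Mul(Rational(1, 2), Pow(M, 2)), Mul(Rational(-5, 2), j)) (Function('E')(M, j) = Add(-3, Mul(Rational(1, 2), Add(Add(Mul(M, M), Mul(-5, j)), 6))) = Add(-3, Mul(Rational(1, 2), Add(Add(Pow(M, 2), Mul(-5, j)), 6))) = Add(-3, Mul(Rational(1, 2), Add(6, Pow(M, 2), Mul(-5, j)))) = Add(-3, Add(3, Mul(Rational(1, 2), Pow(M, 2)), Mul(Rational(-5, 2), j))) = Add(Mul(Rational(1, 2), Pow(M, 2)), Mul(Rational(-5, 2), j)))
Function('t')(y) = Add(Rational(1, 24), Mul(2, Pow(y, -1))) (Function('t')(y) = Add(Mul(y, Pow(Add(Mul(Rational(1, 2), Pow(y, 2)), Mul(Rational(-5, 2), 0)), -1)), Mul(Pow(-4, -1), Pow(-6, -1))) = Add(Mul(y, Pow(Add(Mul(Rational(1, 2), Pow(y, 2)), 0), -1)), Mul(Rational(-1, 4), Rational(-1, 6))) = Add(Mul(y, Pow(Mul(Rational(1, 2), Pow(y, 2)), -1)), Rational(1, 24)) = Add(Mul(y, Mul(2, Pow(y, -2))), Rational(1, 24)) = Add(Mul(2, Pow(y, -1)), Rational(1, 24)) = Add(Rational(1, 24), Mul(2, Pow(y, -1))))
Add(Function('t')(10), Mul(139, -37)) = Add(Mul(Rational(1, 24), Pow(10, -1), Add(48, 10)), Mul(139, -37)) = Add(Mul(Rational(1, 24), Rational(1, 10), 58), -5143) = Add(Rational(29, 120), -5143) = Rational(-617131, 120)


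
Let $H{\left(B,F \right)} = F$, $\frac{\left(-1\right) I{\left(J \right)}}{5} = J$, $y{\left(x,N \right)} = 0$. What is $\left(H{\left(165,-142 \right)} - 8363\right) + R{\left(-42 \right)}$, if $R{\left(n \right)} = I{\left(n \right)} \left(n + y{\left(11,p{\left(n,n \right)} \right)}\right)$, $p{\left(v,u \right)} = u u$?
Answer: $-17325$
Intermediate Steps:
$p{\left(v,u \right)} = u^{2}$
$I{\left(J \right)} = - 5 J$
$R{\left(n \right)} = - 5 n^{2}$ ($R{\left(n \right)} = - 5 n \left(n + 0\right) = - 5 n n = - 5 n^{2}$)
$\left(H{\left(165,-142 \right)} - 8363\right) + R{\left(-42 \right)} = \left(-142 - 8363\right) - 5 \left(-42\right)^{2} = -8505 - 8820 = -17325$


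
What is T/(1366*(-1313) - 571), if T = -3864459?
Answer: 1288153/598043 ≈ 2.1539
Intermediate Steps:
T/(1366*(-1313) - 571) = -3864459/(1366*(-1313) - 571) = -3864459/(-1793558 - 571) = -3864459/(-1794129) = -3864459*(-1/1794129) = 1288153/598043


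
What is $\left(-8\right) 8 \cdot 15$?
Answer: $-960$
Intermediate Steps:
$\left(-8\right) 8 \cdot 15 = \left(-64\right) 15 = -960$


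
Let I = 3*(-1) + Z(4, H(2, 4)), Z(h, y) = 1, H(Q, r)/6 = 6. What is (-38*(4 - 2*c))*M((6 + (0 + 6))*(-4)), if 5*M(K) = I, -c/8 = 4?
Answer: 5168/5 ≈ 1033.6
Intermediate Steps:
H(Q, r) = 36 (H(Q, r) = 6*6 = 36)
c = -32 (c = -8*4 = -32)
I = -2 (I = 3*(-1) + 1 = -3 + 1 = -2)
M(K) = -2/5 (M(K) = (1/5)*(-2) = -2/5)
(-38*(4 - 2*c))*M((6 + (0 + 6))*(-4)) = -38*(4 - 2*(-32))*(-2/5) = -38*(4 + 64)*(-2/5) = -38*68*(-2/5) = -2584*(-2/5) = 5168/5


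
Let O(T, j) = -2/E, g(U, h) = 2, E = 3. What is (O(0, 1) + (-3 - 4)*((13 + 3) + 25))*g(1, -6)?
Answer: -1726/3 ≈ -575.33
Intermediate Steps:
O(T, j) = -⅔ (O(T, j) = -2/3 = -2*⅓ = -⅔)
(O(0, 1) + (-3 - 4)*((13 + 3) + 25))*g(1, -6) = (-⅔ + (-3 - 4)*((13 + 3) + 25))*2 = (-⅔ - 7*(16 + 25))*2 = (-⅔ - 7*41)*2 = (-⅔ - 287)*2 = -863/3*2 = -1726/3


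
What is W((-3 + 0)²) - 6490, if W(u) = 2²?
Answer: -6486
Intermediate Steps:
W(u) = 4
W((-3 + 0)²) - 6490 = 4 - 6490 = -6486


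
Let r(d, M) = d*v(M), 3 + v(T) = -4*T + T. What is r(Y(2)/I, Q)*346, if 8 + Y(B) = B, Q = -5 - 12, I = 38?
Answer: -49824/19 ≈ -2622.3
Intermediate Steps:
v(T) = -3 - 3*T (v(T) = -3 + (-4*T + T) = -3 - 3*T)
Q = -17
Y(B) = -8 + B
r(d, M) = d*(-3 - 3*M)
r(Y(2)/I, Q)*346 = -3*(-8 + 2)/38*(1 - 17)*346 = -3*(-6*1/38)*(-16)*346 = -3*(-3/19)*(-16)*346 = -144/19*346 = -49824/19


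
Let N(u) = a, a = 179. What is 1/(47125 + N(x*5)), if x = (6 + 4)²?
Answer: 1/47304 ≈ 2.1140e-5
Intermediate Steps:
x = 100 (x = 10² = 100)
N(u) = 179
1/(47125 + N(x*5)) = 1/(47125 + 179) = 1/47304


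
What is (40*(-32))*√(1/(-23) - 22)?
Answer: -16640*I*√69/23 ≈ -6009.7*I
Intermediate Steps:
(40*(-32))*√(1/(-23) - 22) = -1280*√(1*(-1/23) - 22) = -1280*√(-1/23 - 22) = -16640*I*√69/23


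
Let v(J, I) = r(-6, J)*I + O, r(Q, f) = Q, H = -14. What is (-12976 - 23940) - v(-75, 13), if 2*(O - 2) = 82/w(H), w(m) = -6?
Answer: -220999/6 ≈ -36833.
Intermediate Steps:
O = -29/6 (O = 2 + (82/(-6))/2 = 2 + (82*(-⅙))/2 = 2 + (½)*(-41/3) = 2 - 41/6 = -29/6 ≈ -4.8333)
v(J, I) = -29/6 - 6*I (v(J, I) = -6*I - 29/6 = -29/6 - 6*I)
(-12976 - 23940) - v(-75, 13) = (-12976 - 23940) - (-29/6 - 6*13) = -36916 - (-29/6 - 78) = -36916 - 1*(-497/6) = -36916 + 497/6 = -220999/6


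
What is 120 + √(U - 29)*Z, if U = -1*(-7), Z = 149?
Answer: 120 + 149*I*√22 ≈ 120.0 + 698.87*I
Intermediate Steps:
U = 7
120 + √(U - 29)*Z = 120 + √(7 - 29)*149 = 120 + √(-22)*149 = 120 + (I*√22)*149 = 120 + 149*I*√22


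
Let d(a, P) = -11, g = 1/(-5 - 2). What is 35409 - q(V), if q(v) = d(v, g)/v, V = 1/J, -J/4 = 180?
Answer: 27489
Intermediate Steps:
g = -1/7 (g = 1/(-7) = -1/7 ≈ -0.14286)
J = -720 (J = -4*180 = -720)
V = -1/720 (V = 1/(-720) = -1/720 ≈ -0.0013889)
q(v) = -11/v
35409 - q(V) = 35409 - (-11)/(-1/720) = 35409 - (-11)*(-720) = 35409 - 1*7920 = 35409 - 7920 = 27489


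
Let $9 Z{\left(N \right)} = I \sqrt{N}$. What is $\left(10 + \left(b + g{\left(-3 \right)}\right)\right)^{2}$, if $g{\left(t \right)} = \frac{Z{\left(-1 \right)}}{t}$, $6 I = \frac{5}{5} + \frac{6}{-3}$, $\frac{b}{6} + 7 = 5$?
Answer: $\frac{\left(324 - i\right)^{2}}{26244} \approx 4.0 - 0.024691 i$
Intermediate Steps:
$b = -12$ ($b = -42 + 6 \cdot 5 = -42 + 30 = -12$)
$I = - \frac{1}{6}$ ($I = \frac{\frac{5}{5} + \frac{6}{-3}}{6} = \frac{5 \cdot \frac{1}{5} + 6 \left(- \frac{1}{3}\right)}{6} = \frac{1 - 2}{6} = \frac{1}{6} \left(-1\right) = - \frac{1}{6} \approx -0.16667$)
$Z{\left(N \right)} = - \frac{\sqrt{N}}{54}$ ($Z{\left(N \right)} = \frac{\left(- \frac{1}{6}\right) \sqrt{N}}{9} = - \frac{\sqrt{N}}{54}$)
$g{\left(t \right)} = - \frac{i}{54 t}$ ($g{\left(t \right)} = \frac{\left(- \frac{1}{54}\right) \sqrt{-1}}{t} = \frac{\left(- \frac{1}{54}\right) i}{t} = - \frac{i}{54 t}$)
$\left(10 + \left(b + g{\left(-3 \right)}\right)\right)^{2} = \left(10 - \left(12 + \frac{i}{54 \left(-3\right)}\right)\right)^{2} = \left(10 - \left(12 + \frac{1}{54} i \left(- \frac{1}{3}\right)\right)\right)^{2} = \left(10 - \left(12 - \frac{i}{162}\right)\right)^{2} = \left(-2 + \frac{i}{162}\right)^{2}$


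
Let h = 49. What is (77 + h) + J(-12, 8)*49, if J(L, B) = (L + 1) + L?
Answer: -1001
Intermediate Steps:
J(L, B) = 1 + 2*L (J(L, B) = (1 + L) + L = 1 + 2*L)
(77 + h) + J(-12, 8)*49 = (77 + 49) + (1 + 2*(-12))*49 = 126 + (1 - 24)*49 = 126 - 23*49 = 126 - 1127 = -1001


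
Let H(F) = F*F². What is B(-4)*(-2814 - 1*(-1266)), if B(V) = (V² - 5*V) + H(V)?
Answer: 43344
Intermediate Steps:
H(F) = F³
B(V) = V² + V³ - 5*V (B(V) = (V² - 5*V) + V³ = V² + V³ - 5*V)
B(-4)*(-2814 - 1*(-1266)) = (-4*(-5 - 4 + (-4)²))*(-2814 - 1*(-1266)) = (-4*(-5 - 4 + 16))*(-2814 + 1266) = -4*7*(-1548) = -28*(-1548) = 43344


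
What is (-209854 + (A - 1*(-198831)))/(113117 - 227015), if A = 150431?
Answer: -69704/56949 ≈ -1.2240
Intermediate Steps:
(-209854 + (A - 1*(-198831)))/(113117 - 227015) = (-209854 + (150431 - 1*(-198831)))/(113117 - 227015) = (-209854 + (150431 + 198831))/(-113898) = (-209854 + 349262)*(-1/113898) = 139408*(-1/113898) = -69704/56949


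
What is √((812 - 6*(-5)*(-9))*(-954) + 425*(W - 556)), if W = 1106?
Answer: 49*I*√118 ≈ 532.28*I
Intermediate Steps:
√((812 - 6*(-5)*(-9))*(-954) + 425*(W - 556)) = √((812 - 6*(-5)*(-9))*(-954) + 425*(1106 - 556)) = √((812 + 30*(-9))*(-954) + 425*550) = √((812 - 270)*(-954) + 233750) = √(542*(-954) + 233750) = √(-517068 + 233750) = √(-283318) = 49*I*√118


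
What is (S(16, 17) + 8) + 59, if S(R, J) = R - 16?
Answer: 67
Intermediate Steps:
S(R, J) = -16 + R
(S(16, 17) + 8) + 59 = ((-16 + 16) + 8) + 59 = (0 + 8) + 59 = 8 + 59 = 67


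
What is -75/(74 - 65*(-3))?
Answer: -75/269 ≈ -0.27881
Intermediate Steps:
-75/(74 - 65*(-3)) = -75/(74 + 195) = -75/269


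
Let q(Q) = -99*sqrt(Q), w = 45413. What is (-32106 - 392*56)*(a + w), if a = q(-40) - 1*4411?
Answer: -2216486116 + 10703484*I*sqrt(10) ≈ -2.2165e+9 + 3.3847e+7*I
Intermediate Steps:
a = -4411 - 198*I*sqrt(10) (a = -198*I*sqrt(10) - 1*4411 = -198*I*sqrt(10) - 4411 = -4411 - 198*I*sqrt(10) ≈ -4411.0 - 626.13*I)
(-32106 - 392*56)*(a + w) = (-32106 - 392*56)*((-4411 - 198*I*sqrt(10)) + 45413) = (-32106 - 21952)*(41002 - 198*I*sqrt(10)) = -54058*(41002 - 198*I*sqrt(10)) = -2216486116 + 10703484*I*sqrt(10)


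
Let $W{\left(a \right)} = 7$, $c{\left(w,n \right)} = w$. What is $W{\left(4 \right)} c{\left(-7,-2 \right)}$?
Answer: $-49$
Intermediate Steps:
$W{\left(4 \right)} c{\left(-7,-2 \right)} = 7 \left(-7\right) = -49$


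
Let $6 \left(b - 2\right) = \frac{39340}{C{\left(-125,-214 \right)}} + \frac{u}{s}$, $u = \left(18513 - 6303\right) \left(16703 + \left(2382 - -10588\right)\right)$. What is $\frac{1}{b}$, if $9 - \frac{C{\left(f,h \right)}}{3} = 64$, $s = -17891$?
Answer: $- \frac{1771209}{6044911721} \approx -0.00029301$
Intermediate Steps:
$C{\left(f,h \right)} = -165$ ($C{\left(f,h \right)} = 27 - 192 = -165$)
$u = 362307330$ ($u = 12210 \left(16703 + \left(2382 + 10588\right)\right) = 12210 \left(16703 + 12970\right) = 12210 \cdot 29673 = 362307330$)
$b = - \frac{6044911721}{1771209}$ ($b = 2 + \frac{\frac{39340}{-165} + \frac{362307330}{-17891}}{6} = 2 + \frac{39340 \left(- \frac{1}{165}\right) + 362307330 \left(- \frac{1}{17891}\right)}{6} = 2 + \frac{- \frac{7868}{33} - \frac{362307330}{17891}}{6} = 2 + \frac{1}{6} \left(- \frac{12096908278}{590403}\right) = 2 - \frac{6048454139}{1771209} = - \frac{6044911721}{1771209} \approx -3412.9$)
$\frac{1}{b} = \frac{1}{- \frac{6044911721}{1771209}} = - \frac{1771209}{6044911721}$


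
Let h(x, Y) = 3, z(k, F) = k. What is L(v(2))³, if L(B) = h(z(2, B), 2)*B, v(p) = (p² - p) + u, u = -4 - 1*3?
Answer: -3375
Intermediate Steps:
u = -7 (u = -4 - 3 = -7)
v(p) = -7 + p² - p (v(p) = (p² - p) - 7 = -7 + p² - p)
L(B) = 3*B
L(v(2))³ = (3*(-7 + 2² - 1*2))³ = (3*(-7 + 4 - 2))³ = (3*(-5))³ = (-15)³ = -3375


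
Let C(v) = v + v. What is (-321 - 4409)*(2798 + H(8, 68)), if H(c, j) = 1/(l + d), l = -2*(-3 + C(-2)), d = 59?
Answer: -966126150/73 ≈ -1.3235e+7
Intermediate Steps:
C(v) = 2*v
l = 14 (l = -2*(-3 + 2*(-2)) = -2*(-3 - 4) = -2*(-7) = 14)
H(c, j) = 1/73 (H(c, j) = 1/(14 + 59) = 1/73)
(-321 - 4409)*(2798 + H(8, 68)) = (-321 - 4409)*(2798 + 1/73) = -4730*204255/73 = -966126150/73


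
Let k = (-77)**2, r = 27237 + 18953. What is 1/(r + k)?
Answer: 1/52119 ≈ 1.9187e-5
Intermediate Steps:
r = 46190
k = 5929
1/(r + k) = 1/(46190 + 5929) = 1/52119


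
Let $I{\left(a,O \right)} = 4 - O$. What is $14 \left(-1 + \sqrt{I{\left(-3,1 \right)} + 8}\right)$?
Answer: $-14 + 14 \sqrt{11} \approx 32.433$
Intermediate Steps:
$14 \left(-1 + \sqrt{I{\left(-3,1 \right)} + 8}\right) = 14 \left(-1 + \sqrt{\left(4 - 1\right) + 8}\right) = 14 \left(-1 + \sqrt{3 + 8}\right) = 14 \left(-1 + \sqrt{11}\right) = -14 + 14 \sqrt{11}$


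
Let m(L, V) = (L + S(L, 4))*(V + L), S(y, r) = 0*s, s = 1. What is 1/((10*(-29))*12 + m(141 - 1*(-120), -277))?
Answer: -1/7656 ≈ -0.00013062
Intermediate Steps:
S(y, r) = 0 (S(y, r) = 0*1 = 0)
m(L, V) = L*(L + V) (m(L, V) = (L + 0)*(V + L) = L*(L + V))
1/((10*(-29))*12 + m(141 - 1*(-120), -277)) = 1/((10*(-29))*12 + (141 - 1*(-120))*((141 - 1*(-120)) - 277)) = 1/(-290*12 + (141 + 120)*((141 + 120) - 277)) = 1/(-3480 + 261*(261 - 277)) = 1/(-3480 + 261*(-16)) = 1/(-3480 - 4176) = 1/(-7656) = -1/7656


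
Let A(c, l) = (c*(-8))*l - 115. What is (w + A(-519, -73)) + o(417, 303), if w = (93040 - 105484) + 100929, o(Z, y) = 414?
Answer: -214312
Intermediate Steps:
A(c, l) = -115 - 8*c*l (A(c, l) = (-8*c)*l - 115 = -8*c*l - 115 = -115 - 8*c*l)
w = 88485 (w = -12444 + 100929 = 88485)
(w + A(-519, -73)) + o(417, 303) = (88485 + (-115 - 8*(-519)*(-73))) + 414 = (88485 + (-115 - 303096)) + 414 = (88485 - 303211) + 414 = -214726 + 414 = -214312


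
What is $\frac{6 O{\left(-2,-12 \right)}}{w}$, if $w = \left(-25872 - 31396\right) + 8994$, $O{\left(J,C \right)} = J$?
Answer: $\frac{6}{24137} \approx 0.00024858$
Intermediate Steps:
$w = -48274$ ($w = -57268 + 8994 = -48274$)
$\frac{6 O{\left(-2,-12 \right)}}{w} = \frac{6 \left(-2\right)}{-48274} = \left(-12\right) \left(- \frac{1}{48274}\right) = \frac{6}{24137}$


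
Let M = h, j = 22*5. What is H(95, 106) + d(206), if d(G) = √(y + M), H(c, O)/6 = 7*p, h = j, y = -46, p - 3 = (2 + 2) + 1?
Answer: 344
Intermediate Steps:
p = 8 (p = 3 + ((2 + 2) + 1) = 3 + (4 + 1) = 3 + 5 = 8)
j = 110
h = 110
H(c, O) = 336 (H(c, O) = 6*(7*8) = 6*56 = 336)
M = 110
d(G) = 8 (d(G) = √(-46 + 110) = √64 = 8)
H(95, 106) + d(206) = 336 + 8 = 344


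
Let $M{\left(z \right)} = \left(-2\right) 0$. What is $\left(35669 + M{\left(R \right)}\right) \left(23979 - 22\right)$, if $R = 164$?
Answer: $854522233$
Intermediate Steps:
$M{\left(z \right)} = 0$
$\left(35669 + M{\left(R \right)}\right) \left(23979 - 22\right) = \left(35669 + 0\right) \left(23979 - 22\right) = 35669 \cdot 23957 = 854522233$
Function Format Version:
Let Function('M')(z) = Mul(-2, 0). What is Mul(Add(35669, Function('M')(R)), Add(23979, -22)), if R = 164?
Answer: 854522233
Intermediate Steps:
Function('M')(z) = 0
Mul(Add(35669, Function('M')(R)), Add(23979, -22)) = Mul(Add(35669, 0), Add(23979, -22)) = Mul(35669, 23957) = 854522233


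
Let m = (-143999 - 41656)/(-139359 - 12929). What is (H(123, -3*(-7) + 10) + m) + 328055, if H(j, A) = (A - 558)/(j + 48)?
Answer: 8542913103869/26041248 ≈ 3.2805e+5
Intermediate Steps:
H(j, A) = (-558 + A)/(48 + j)
m = 185655/152288 (m = -185655/(-152288) = -185655*(-1/152288) = 185655/152288 ≈ 1.2191)
(H(123, -3*(-7) + 10) + m) + 328055 = ((-558 + (-3*(-7) + 10))/(48 + 123) + 185655/152288) + 328055 = ((-558 + (21 + 10))/171 + 185655/152288) + 328055 = ((-558 + 31)/171 + 185655/152288) + 328055 = ((1/171)*(-527) + 185655/152288) + 328055 = (-527/171 + 185655/152288) + 328055 = -48508771/26041248 + 328055 = 8542913103869/26041248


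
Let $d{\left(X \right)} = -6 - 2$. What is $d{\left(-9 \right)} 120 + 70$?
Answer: $-890$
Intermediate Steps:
$d{\left(X \right)} = -8$
$d{\left(-9 \right)} 120 + 70 = \left(-8\right) 120 + 70 = -960 + 70 = -890$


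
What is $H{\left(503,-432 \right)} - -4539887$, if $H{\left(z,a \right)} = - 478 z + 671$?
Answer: $4300124$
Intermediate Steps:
$H{\left(z,a \right)} = 671 - 478 z$
$H{\left(503,-432 \right)} - -4539887 = \left(671 - 240434\right) - -4539887 = \left(671 - 240434\right) + 4539887 = -239763 + 4539887 = 4300124$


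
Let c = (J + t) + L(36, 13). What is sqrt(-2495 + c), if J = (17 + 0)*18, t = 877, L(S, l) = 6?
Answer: I*sqrt(1306) ≈ 36.139*I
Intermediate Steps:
J = 306 (J = 17*18 = 306)
c = 1189 (c = (306 + 877) + 6 = 1183 + 6 = 1189)
sqrt(-2495 + c) = sqrt(-2495 + 1189) = sqrt(-1306) = I*sqrt(1306)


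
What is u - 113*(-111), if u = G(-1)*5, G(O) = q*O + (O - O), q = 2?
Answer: 12533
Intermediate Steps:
G(O) = 2*O (G(O) = 2*O + (O - O) = 2*O + 0 = 2*O)
u = -10 (u = (2*(-1))*5 = -2*5 = -10)
u - 113*(-111) = -10 - 113*(-111) = -10 + 12543 = 12533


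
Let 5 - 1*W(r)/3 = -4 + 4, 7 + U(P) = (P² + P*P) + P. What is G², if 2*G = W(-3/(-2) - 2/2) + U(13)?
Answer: 128881/4 ≈ 32220.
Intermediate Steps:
U(P) = -7 + P + 2*P² (U(P) = -7 + ((P² + P*P) + P) = -7 + ((P² + P²) + P) = -7 + (2*P² + P) = -7 + (P + 2*P²) = -7 + P + 2*P²)
W(r) = 15 (W(r) = 15 - 3*(-4 + 4) = 15 - 3*0 = 15 + 0 = 15)
G = 359/2 (G = (15 + (-7 + 13 + 2*13²))/2 = (15 + (-7 + 13 + 2*169))/2 = (15 + (-7 + 13 + 338))/2 = (15 + 344)/2 = (½)*359 = 359/2 ≈ 179.50)
G² = (359/2)² = 128881/4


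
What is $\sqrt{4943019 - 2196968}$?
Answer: $\sqrt{2746051} \approx 1657.1$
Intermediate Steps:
$\sqrt{4943019 - 2196968} = \sqrt{2746051}$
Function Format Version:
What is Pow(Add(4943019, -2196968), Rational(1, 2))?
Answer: Pow(2746051, Rational(1, 2)) ≈ 1657.1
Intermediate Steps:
Pow(Add(4943019, -2196968), Rational(1, 2)) = Pow(2746051, Rational(1, 2))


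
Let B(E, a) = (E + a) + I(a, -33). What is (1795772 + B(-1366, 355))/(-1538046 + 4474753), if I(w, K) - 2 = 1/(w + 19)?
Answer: 671241363/1098328418 ≈ 0.61115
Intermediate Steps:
I(w, K) = 2 + 1/(19 + w) (I(w, K) = 2 + 1/(w + 19) = 2 + 1/(19 + w))
B(E, a) = E + a + (39 + 2*a)/(19 + a) (B(E, a) = (E + a) + (39 + 2*a)/(19 + a) = E + a + (39 + 2*a)/(19 + a))
(1795772 + B(-1366, 355))/(-1538046 + 4474753) = (1795772 + (39 + 2*355 + (19 + 355)*(-1366 + 355))/(19 + 355))/(-1538046 + 4474753) = (1795772 + (39 + 710 + 374*(-1011))/374)/2936707 = (1795772 + (39 + 710 - 378114)/374)*(1/2936707) = (1795772 + (1/374)*(-377365))*(1/2936707) = (1795772 - 377365/374)*(1/2936707) = (671241363/374)*(1/2936707) = 671241363/1098328418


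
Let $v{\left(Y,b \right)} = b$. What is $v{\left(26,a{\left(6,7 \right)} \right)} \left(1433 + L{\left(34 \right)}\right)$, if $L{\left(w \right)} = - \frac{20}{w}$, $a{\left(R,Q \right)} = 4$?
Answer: $\frac{97404}{17} \approx 5729.6$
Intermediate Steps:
$v{\left(26,a{\left(6,7 \right)} \right)} \left(1433 + L{\left(34 \right)}\right) = 4 \left(1433 - \frac{20}{34}\right) = 4 \left(1433 - \frac{10}{17}\right) = 4 \cdot \frac{24351}{17} = \frac{97404}{17}$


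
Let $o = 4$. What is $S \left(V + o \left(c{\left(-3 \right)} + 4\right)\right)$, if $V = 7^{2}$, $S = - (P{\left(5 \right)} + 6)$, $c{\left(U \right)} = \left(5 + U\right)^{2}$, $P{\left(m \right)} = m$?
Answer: $-891$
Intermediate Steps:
$S = -11$ ($S = - (5 + 6) = \left(-1\right) 11 = -11$)
$V = 49$
$S \left(V + o \left(c{\left(-3 \right)} + 4\right)\right) = - 11 \left(49 + 4 \left(\left(5 - 3\right)^{2} + 4\right)\right) = - 11 \left(49 + 4 \left(2^{2} + 4\right)\right) = - 11 \left(49 + 4 \left(4 + 4\right)\right) = - 11 \left(49 + 4 \cdot 8\right) = - 11 \left(49 + 32\right) = \left(-11\right) 81 = -891$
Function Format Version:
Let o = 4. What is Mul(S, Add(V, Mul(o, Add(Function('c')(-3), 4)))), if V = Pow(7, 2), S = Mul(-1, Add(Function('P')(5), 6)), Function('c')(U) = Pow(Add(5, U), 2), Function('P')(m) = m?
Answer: -891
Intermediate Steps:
S = -11 (S = Mul(-1, Add(5, 6)) = Mul(-1, 11) = -11)
V = 49
Mul(S, Add(V, Mul(o, Add(Function('c')(-3), 4)))) = Mul(-11, Add(49, Mul(4, Add(Pow(Add(5, -3), 2), 4)))) = Mul(-11, Add(49, Mul(4, Add(Pow(2, 2), 4)))) = Mul(-11, Add(49, Mul(4, Add(4, 4)))) = Mul(-11, Add(49, Mul(4, 8))) = Mul(-11, Add(49, 32)) = Mul(-11, 81) = -891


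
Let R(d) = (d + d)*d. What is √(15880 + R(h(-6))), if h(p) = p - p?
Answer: 2*√3970 ≈ 126.02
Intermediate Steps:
h(p) = 0
R(d) = 2*d² (R(d) = (2*d)*d = 2*d²)
√(15880 + R(h(-6))) = √(15880 + 2*0²) = √(15880 + 2*0) = √(15880 + 0) = √15880 = 2*√3970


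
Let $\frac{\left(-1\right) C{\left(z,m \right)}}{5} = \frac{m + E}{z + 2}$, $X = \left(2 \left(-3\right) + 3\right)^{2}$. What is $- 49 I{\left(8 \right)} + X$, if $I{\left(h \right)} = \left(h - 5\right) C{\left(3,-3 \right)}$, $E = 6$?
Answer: $450$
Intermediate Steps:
$X = 9$ ($X = \left(-6 + 3\right)^{2} = \left(-3\right)^{2} = 9$)
$C{\left(z,m \right)} = - \frac{5 \left(6 + m\right)}{2 + z}$ ($C{\left(z,m \right)} = - 5 \frac{m + 6}{z + 2} = - 5 \frac{6 + m}{2 + z} = - \frac{5 \left(6 + m\right)}{2 + z}$)
$I{\left(h \right)} = 15 - 3 h$ ($I{\left(h \right)} = \left(h - 5\right) \frac{5 \left(-6 - -3\right)}{2 + 3} = \left(-5 + h\right) \frac{5 \left(-6 + 3\right)}{5} = \left(-5 + h\right) 5 \cdot \frac{1}{5} \left(-3\right) = \left(-5 + h\right) \left(-3\right) = 15 - 3 h$)
$- 49 I{\left(8 \right)} + X = - 49 \left(15 - 24\right) + 9 = \left(-49\right) \left(-9\right) + 9 = 441 + 9 = 450$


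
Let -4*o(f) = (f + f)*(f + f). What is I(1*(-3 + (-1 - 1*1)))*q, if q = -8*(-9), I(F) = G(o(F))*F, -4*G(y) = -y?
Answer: 2250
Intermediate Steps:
o(f) = -f² (o(f) = -(f + f)*(f + f)/4 = -2*f*2*f/4 = -f²)
G(y) = y/4 (G(y) = -(-1)*y/4 = y/4)
I(F) = -F³/4 (I(F) = ((-F²)/4)*F = (-F²/4)*F = -F³/4)
q = 72
I(1*(-3 + (-1 - 1*1)))*q = -(-3 + (-1 - 1*1))³/4*72 = -(-3 + (-1 - 1))³/4*72 = -(-3 - 2)³/4*72 = -(1*(-5))³/4*72 = -¼*(-5)³*72 = -¼*(-125)*72 = (125/4)*72 = 2250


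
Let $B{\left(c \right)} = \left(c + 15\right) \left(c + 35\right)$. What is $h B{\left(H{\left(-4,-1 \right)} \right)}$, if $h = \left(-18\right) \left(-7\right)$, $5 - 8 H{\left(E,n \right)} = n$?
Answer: $\frac{567567}{8} \approx 70946.0$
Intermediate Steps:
$H{\left(E,n \right)} = \frac{5}{8} - \frac{n}{8}$
$h = 126$
$B{\left(c \right)} = \left(15 + c\right) \left(35 + c\right)$
$h B{\left(H{\left(-4,-1 \right)} \right)} = 126 \left(525 + \left(\frac{5}{8} - - \frac{1}{8}\right)^{2} + 50 \left(\frac{5}{8} - - \frac{1}{8}\right)\right) = 126 \left(525 + \left(\frac{5}{8} + \frac{1}{8}\right)^{2} + 50 \left(\frac{5}{8} + \frac{1}{8}\right)\right) = 126 \left(525 + \left(\frac{3}{4}\right)^{2} + 50 \cdot \frac{3}{4}\right) = 126 \left(525 + \frac{9}{16} + \frac{75}{2}\right) = 126 \cdot \frac{9009}{16} = \frac{567567}{8}$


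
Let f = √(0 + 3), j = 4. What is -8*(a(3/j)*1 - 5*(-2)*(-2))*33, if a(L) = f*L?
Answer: 5280 - 198*√3 ≈ 4937.1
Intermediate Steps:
f = √3 ≈ 1.7320
a(L) = L*√3 (a(L) = √3*L = L*√3)
-8*(a(3/j)*1 - 5*(-2)*(-2))*33 = -8*(((3/4)*√3)*1 - 5*(-2)*(-2))*33 = -8*(((3*(¼))*√3)*1 + 10*(-2))*33 = -8*((3*√3/4)*1 - 20)*33 = -8*(3*√3/4 - 20)*33 = -8*(-20 + 3*√3/4)*33 = (160 - 6*√3)*33 = 5280 - 198*√3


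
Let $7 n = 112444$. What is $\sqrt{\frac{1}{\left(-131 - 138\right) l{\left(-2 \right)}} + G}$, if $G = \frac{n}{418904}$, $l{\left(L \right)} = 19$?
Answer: $\frac{9 \sqrt{6612017564259338}}{3746782102} \approx 0.19532$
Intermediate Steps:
$n = \frac{112444}{7}$ ($n = \frac{1}{7} \cdot 112444 = \frac{112444}{7} \approx 16063.0$)
$G = \frac{28111}{733082}$ ($G = \frac{112444}{7 \cdot 418904} = \frac{112444}{7} \cdot \frac{1}{418904} = \frac{28111}{733082} \approx 0.038346$)
$\sqrt{\frac{1}{\left(-131 - 138\right) l{\left(-2 \right)}} + G} = \sqrt{\frac{1}{\left(-131 - 138\right) 19} + \frac{28111}{733082}} = \sqrt{\frac{1}{\left(-269\right) 19} + \frac{28111}{733082}} = \sqrt{\frac{1}{-5111} + \frac{28111}{733082}} = \sqrt{- \frac{1}{5111} + \frac{28111}{733082}} = \sqrt{\frac{142942239}{3746782102}} = \frac{9 \sqrt{6612017564259338}}{3746782102}$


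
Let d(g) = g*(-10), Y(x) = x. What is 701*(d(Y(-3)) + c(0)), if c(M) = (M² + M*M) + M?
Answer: 21030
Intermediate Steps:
c(M) = M + 2*M² (c(M) = (M² + M²) + M = 2*M² + M = M + 2*M²)
d(g) = -10*g
701*(d(Y(-3)) + c(0)) = 701*(-10*(-3) + 0*(1 + 2*0)) = 701*(30 + 0*(1 + 0)) = 701*(30 + 0*1) = 701*(30 + 0) = 701*30 = 21030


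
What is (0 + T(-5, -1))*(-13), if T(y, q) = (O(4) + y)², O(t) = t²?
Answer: -1573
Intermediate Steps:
T(y, q) = (16 + y)² (T(y, q) = (4² + y)² = (16 + y)²)
(0 + T(-5, -1))*(-13) = (0 + (16 - 5)²)*(-13) = (0 + 11²)*(-13) = (0 + 121)*(-13) = 121*(-13) = -1573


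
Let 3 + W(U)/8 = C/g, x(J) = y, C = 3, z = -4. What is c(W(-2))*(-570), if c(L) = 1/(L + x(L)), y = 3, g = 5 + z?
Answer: -190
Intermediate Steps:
g = 1 (g = 5 - 4 = 1)
x(J) = 3
W(U) = 0 (W(U) = -24 + 8*(3/1) = -24 + 8*(3*1) = -24 + 8*3 = -24 + 24 = 0)
c(L) = 1/(3 + L) (c(L) = 1/(L + 3) = 1/(3 + L))
c(W(-2))*(-570) = -570/(3 + 0) = -570/3 = (⅓)*(-570) = -190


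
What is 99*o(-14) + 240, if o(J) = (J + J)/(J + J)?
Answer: 339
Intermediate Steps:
o(J) = 1 (o(J) = (2*J)/((2*J)) = (2*J)*(1/(2*J)) = 1)
99*o(-14) + 240 = 99*1 + 240 = 99 + 240 = 339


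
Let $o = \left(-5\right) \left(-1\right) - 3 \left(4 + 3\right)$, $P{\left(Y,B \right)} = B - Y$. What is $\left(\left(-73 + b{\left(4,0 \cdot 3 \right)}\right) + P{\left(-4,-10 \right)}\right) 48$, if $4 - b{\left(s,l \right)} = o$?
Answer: $-2832$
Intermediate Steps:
$o = -16$ ($o = 5 - 21 = -16$)
$b{\left(s,l \right)} = 20$ ($b{\left(s,l \right)} = 4 - -16 = 4 + 16 = 20$)
$\left(\left(-73 + b{\left(4,0 \cdot 3 \right)}\right) + P{\left(-4,-10 \right)}\right) 48 = \left(\left(-73 + 20\right) - 6\right) 48 = \left(-53 + \left(-10 + 4\right)\right) 48 = \left(-53 - 6\right) 48 = \left(-59\right) 48 = -2832$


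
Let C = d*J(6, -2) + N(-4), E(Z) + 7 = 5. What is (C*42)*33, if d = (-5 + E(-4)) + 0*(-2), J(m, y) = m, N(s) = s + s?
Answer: -69300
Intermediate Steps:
E(Z) = -2 (E(Z) = -7 + 5 = -2)
N(s) = 2*s
d = -7 (d = (-5 - 2) + 0*(-2) = -7 + 0 = -7)
C = -50 (C = -7*6 + 2*(-4) = -42 - 8 = -50)
(C*42)*33 = -50*42*33 = -2100*33 = -69300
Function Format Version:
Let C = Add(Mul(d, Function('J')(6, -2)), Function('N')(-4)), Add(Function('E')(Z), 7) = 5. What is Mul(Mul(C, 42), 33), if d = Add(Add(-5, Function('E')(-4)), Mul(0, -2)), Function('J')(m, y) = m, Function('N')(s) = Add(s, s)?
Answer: -69300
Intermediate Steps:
Function('E')(Z) = -2 (Function('E')(Z) = Add(-7, 5) = -2)
Function('N')(s) = Mul(2, s)
d = -7 (d = Add(Add(-5, -2), Mul(0, -2)) = Add(-7, 0) = -7)
C = -50 (C = Add(Mul(-7, 6), Mul(2, -4)) = Add(-42, -8) = -50)
Mul(Mul(C, 42), 33) = Mul(Mul(-50, 42), 33) = Mul(-2100, 33) = -69300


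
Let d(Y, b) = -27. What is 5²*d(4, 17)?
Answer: -675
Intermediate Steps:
5²*d(4, 17) = 5²*(-27) = 25*(-27) = -675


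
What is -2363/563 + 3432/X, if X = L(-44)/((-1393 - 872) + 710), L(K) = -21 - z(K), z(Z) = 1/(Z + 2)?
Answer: 126190945157/496003 ≈ 2.5442e+5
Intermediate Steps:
z(Z) = 1/(2 + Z)
L(K) = -21 - 1/(2 + K)
X = 881/65310 (X = ((-43 - 21*(-44))/(2 - 44))/((-1393 - 872) + 710) = ((-43 + 924)/(-42))/(-2265 + 710) = -1/42*881/(-1555) = -881/42*(-1/1555) = 881/65310 ≈ 0.013490)
-2363/563 + 3432/X = -2363/563 + 3432/(881/65310) = -2363*1/563 + 3432*(65310/881) = -2363/563 + 224143920/881 = 126190945157/496003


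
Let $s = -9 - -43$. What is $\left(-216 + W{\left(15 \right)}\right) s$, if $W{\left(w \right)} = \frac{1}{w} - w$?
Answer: $- \frac{117776}{15} \approx -7851.7$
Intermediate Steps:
$s = 34$ ($s = -9 + 43 = 34$)
$\left(-216 + W{\left(15 \right)}\right) s = \left(-216 + \left(\frac{1}{15} - 15\right)\right) 34 = \left(-216 - \frac{224}{15}\right) 34 = \left(- \frac{3464}{15}\right) 34 = - \frac{117776}{15}$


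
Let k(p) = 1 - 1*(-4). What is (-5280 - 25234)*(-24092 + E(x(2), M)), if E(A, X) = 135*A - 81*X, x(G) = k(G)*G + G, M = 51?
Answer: 811763942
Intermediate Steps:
k(p) = 5 (k(p) = 1 + 4 = 5)
x(G) = 6*G (x(G) = 5*G + G = 6*G)
E(A, X) = -81*X + 135*A
(-5280 - 25234)*(-24092 + E(x(2), M)) = (-5280 - 25234)*(-24092 + (-81*51 + 135*(6*2))) = -30514*(-24092 + (-4131 + 135*12)) = -30514*(-24092 + (-4131 + 1620)) = -30514*(-24092 - 2511) = -30514*(-26603) = 811763942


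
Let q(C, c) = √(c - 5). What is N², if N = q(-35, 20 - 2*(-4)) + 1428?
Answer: (1428 + √23)² ≈ 2.0529e+6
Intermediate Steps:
q(C, c) = √(-5 + c)
N = 1428 + √23 (N = √(-5 + (20 - 2*(-4))) + 1428 = √(-5 + (20 + 8)) + 1428 = √(-5 + 28) + 1428 = √23 + 1428 = 1428 + √23 ≈ 1432.8)
N² = (1428 + √23)²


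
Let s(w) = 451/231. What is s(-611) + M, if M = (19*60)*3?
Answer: 71861/21 ≈ 3422.0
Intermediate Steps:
M = 3420 (M = 1140*3 = 3420)
s(w) = 41/21 (s(w) = 451*(1/231) = 41/21)
s(-611) + M = 41/21 + 3420 = 71861/21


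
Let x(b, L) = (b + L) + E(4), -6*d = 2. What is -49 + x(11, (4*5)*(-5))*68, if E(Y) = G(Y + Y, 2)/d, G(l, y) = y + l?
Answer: -8141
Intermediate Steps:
G(l, y) = l + y
d = -⅓ (d = -⅙*2 = -⅓ ≈ -0.33333)
E(Y) = -6 - 6*Y (E(Y) = ((Y + Y) + 2)/(-⅓) = (2*Y + 2)*(-3) = (2 + 2*Y)*(-3) = -6 - 6*Y)
x(b, L) = -30 + L + b (x(b, L) = (b + L) + (-6 - 6*4) = (L + b) + (-6 - 24) = (L + b) - 30 = -30 + L + b)
-49 + x(11, (4*5)*(-5))*68 = -49 + (-30 + (4*5)*(-5) + 11)*68 = -49 + (-30 + 20*(-5) + 11)*68 = -49 + (-30 - 100 + 11)*68 = -49 - 119*68 = -49 - 8092 = -8141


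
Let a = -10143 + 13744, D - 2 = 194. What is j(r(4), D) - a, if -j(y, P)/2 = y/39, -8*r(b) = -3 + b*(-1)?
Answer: -561763/156 ≈ -3601.0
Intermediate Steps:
r(b) = 3/8 + b/8 (r(b) = -(-3 + b*(-1))/8 = -(-3 - b)/8 = 3/8 + b/8)
D = 196 (D = 2 + 194 = 196)
j(y, P) = -2*y/39
a = 3601
j(r(4), D) - a = -2*(3/8 + (1/8)*4)/39 - 1*3601 = -2*(3/8 + 1/2)/39 - 3601 = -2/39*7/8 - 3601 = -7/156 - 3601 = -561763/156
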